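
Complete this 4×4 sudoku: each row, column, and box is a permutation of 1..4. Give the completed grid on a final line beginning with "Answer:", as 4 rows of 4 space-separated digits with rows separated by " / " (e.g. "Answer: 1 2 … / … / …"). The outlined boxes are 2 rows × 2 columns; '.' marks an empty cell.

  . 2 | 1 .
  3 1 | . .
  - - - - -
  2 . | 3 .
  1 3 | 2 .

Step 1. [r4c4∈{4}] only 4 remains possible at r4c4. So r4c4=4.
Step 2. [r2c4∈{2}] nothing but 2 survives at r2c4. So r2c4=2.
Step 3. [r1c1∈{4}] r1c1's peers cover all but 4 ⇒ r1c1=4.
Step 4. [r2c3∈{4}] only 4 remains possible at r2c3. So r2c3=4.
Step 5. [r3c4∈{1}] only 1 remains possible at r3c4. So r3c4=1.
Step 6. [r1c4∈{3}] nothing but 3 survives at r1c4, so r1c4=3.
Step 7. [r3c2∈{4}] only 4 remains possible at r3c2, so r3c2=4.

Answer: 4 2 1 3 / 3 1 4 2 / 2 4 3 1 / 1 3 2 4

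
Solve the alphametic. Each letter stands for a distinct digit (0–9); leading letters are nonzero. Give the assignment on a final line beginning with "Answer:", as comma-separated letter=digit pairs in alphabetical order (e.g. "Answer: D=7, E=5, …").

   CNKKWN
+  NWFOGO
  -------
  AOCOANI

Step 1. [col 1: N + O ≡ I (mod 10)] several values work for O in column 1 (N + O ≡ I (mod 10), carry-in 0); try O=6, so O=6.
Step 2. [A] the sum has 7 digits but both addends have 6; that extra leading digit A is the final carry, namely 1. So A=1.
Step 3. [col 1: N + O ≡ I (mod 10)] I=3 is one option consistent with column 1 (N + O ≡ I (mod 10), carry-in 0) — take it, so I=3.
Step 4. [col 1: N + O ≡ I (mod 10)] in column 1 we have N+O≡I with carry-in 0; given O=6, I=3 and digits 1,3,6 already taken and all letters distinct, that pins N to 7. So N=7.
Step 5. [col 2: W + G ≡ N (mod 10)] column 2 (W + G ≡ N (mod 10), carry-in 1) doesn't pin W yet; pick W=2 and continue, so W=2.
Step 6. [col 2: W + G ≡ N (mod 10)] from column 2 (W=2, N=7, carry-in 1, digits 1,2,3,6,7 already taken and all letters distinct): G must equal 4. So G=4.
Step 7. [col 3: K + O ≡ A (mod 10)] in column 3 we have K+O≡A with carry-in 0; given O=6, A=1 and digits 1,2,3,4,6,7 already taken and all letters distinct, that pins K to 5. So K=5.
Step 8. [col 4: K + F ≡ O (mod 10)] column 4: given K=5, O=6, carry-in 1, and digits 1,2,3,4,5,6,7 already taken and all letters distinct, K+F≡O (mod 10) forces F=0. So F=0.
Step 9. [col 5: N + W ≡ C (mod 10)] column 5: given N=7, W=2, carry-in 0, and digits 0,1,2,3,4,5,6,7 already taken and all letters distinct, N+W≡C (mod 10) forces C=9. So C=9.

Answer: A=1, C=9, F=0, G=4, I=3, K=5, N=7, O=6, W=2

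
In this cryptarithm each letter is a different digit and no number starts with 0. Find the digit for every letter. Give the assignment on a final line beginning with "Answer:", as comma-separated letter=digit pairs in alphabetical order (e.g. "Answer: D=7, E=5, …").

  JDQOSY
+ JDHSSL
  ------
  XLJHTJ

Step 1. [col 1: Y + L ≡ J (mod 10)] several values work for J in column 1 (Y + L ≡ J (mod 10), carry-in 0); try J=3, so J=3.
Step 2. [col 1: Y + L ≡ J (mod 10)] column 1 (Y + L ≡ J (mod 10), carry-in 0) doesn't pin Y yet; pick Y=2 and continue. So Y=2.
Step 3. [col 1: Y + L ≡ J (mod 10)] column 1: given Y=2, J=3, carry-in 0, and digits 2,3 already taken and all letters distinct, Y+L≡J (mod 10) forces L=1, so L=1.
Step 4. [col 2: S + S ≡ T (mod 10)] no forcing yet in column 2 (carry-in 0); S=8 is free and consistent — try it, so S=8.
Step 5. [col 2: S + S ≡ T (mod 10)] in column 2 we have S+S≡T with carry-in 0; given S=8 and digits 1,2,3,8 already taken and all letters distinct, that pins T to 6, so T=6.
Step 6. [col 3: O + S ≡ H (mod 10)] O=0 is one option consistent with column 3 (O + S ≡ H (mod 10), carry-in 1) — take it, so O=0.
Step 7. [col 3: O + S ≡ H (mod 10)] column 3: given O=0, S=8, carry-in 1, and digits 0,1,2,3,6,8 already taken and all letters distinct, O+S≡H (mod 10) forces H=9, so H=9.
Step 8. [col 4: Q + H ≡ J (mod 10)] column 4 reads Q+H+carry(0)=J with H=9, J=3; with digits 0,1,2,3,6,8,9 already taken and all letters distinct, the only value for Q is 4. So Q=4.
Step 9. [col 5: D + D ≡ L (mod 10)] column 5: given L=1, carry-in 1, and digits 0,1,2,3,4,6,8,9 already taken and all letters distinct, D+D≡L (mod 10) forces D=5. So D=5.
Step 10. [col 6: J + J ≡ X (mod 10)] in column 6 we have J+J≡X with carry-in 1; given J=3 and digits 0,1,2,3,4,5,6,8,9 already taken and all letters distinct, that pins X to 7, so X=7.

Answer: D=5, H=9, J=3, L=1, O=0, Q=4, S=8, T=6, X=7, Y=2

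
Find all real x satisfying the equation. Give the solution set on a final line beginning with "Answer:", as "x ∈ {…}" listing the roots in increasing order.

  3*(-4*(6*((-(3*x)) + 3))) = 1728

Step 1. [3*(-4*(6*((-(3*x)) + 3))) = 1728] 3 out front; divide by 3 ⇒ div: -4*(6*((-(3*x)) + 3)) = 576.
Step 2. [-4*(6*((-(3*x)) + 3)) = 576] -4·(inner) — divide through by -4 ⇒ div: 6*((-(3*x)) + 3) = -144.
Step 3. [6*((-(3*x)) + 3) = -144] 6·(inner) — divide through by 6 ⇒ div: (-(3*x)) + 3 = -24.
Step 4. [(-(3*x)) + 3 = -24] subtract 3: x sits inside (… + 3) ⇒ sub: -(3*x) = -27.
Step 5. [-(3*x) = -27] LHS negated; negate both sides, so neg: 3*x = 27.
Step 6. [3*x = 27] 3 out front; divide by 3. So div: x = 9.

Answer: x ∈ {9}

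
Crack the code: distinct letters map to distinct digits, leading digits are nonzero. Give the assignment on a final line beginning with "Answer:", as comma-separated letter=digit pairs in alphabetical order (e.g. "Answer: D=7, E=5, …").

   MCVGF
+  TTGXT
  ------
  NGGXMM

Step 1. [N] N is the leading digit of a 6-digit sum of two 5-digit numbers; the final carry is exactly 1. So N=1.
Step 2. [col 1: F + T ≡ M (mod 10)] no forcing yet in column 1 (carry-in 0); F=5 is free and consistent — try it, so F=5.
Step 3. [col 1: F + T ≡ M (mod 10)] column 1 (F + T ≡ M (mod 10), carry-in 0) doesn't pin M yet; pick M=8 and continue, so M=8.
Step 4. [col 1: F + T ≡ M (mod 10)] column 1: given F=5, M=8, carry-in 0, and digits 1,5,8 already taken and all letters distinct, F+T≡M (mod 10) forces T=3. So T=3.
Step 5. [col 2: G + X ≡ M (mod 10)] no forcing yet in column 2 (carry-in 0); G=2 is free and consistent — try it. So G=2.
Step 6. [col 2: G + X ≡ M (mod 10)] from column 2 (G=2, M=8, carry-in 0, digits 1,2,3,5,8 already taken and all letters distinct): X must equal 6, so X=6.
Step 7. [col 3: V + G ≡ X (mod 10)] from column 3 (G=2, X=6, carry-in 0, digits 1,2,3,5,6,8 already taken and all letters distinct): V must equal 4, so V=4.
Step 8. [col 4: C + T ≡ G (mod 10)] column 4 reads C+T+carry(0)=G with T=3, G=2; with digits 1,2,3,4,5,6,8 already taken and all letters distinct, the only value for C is 9 ⇒ C=9.

Answer: C=9, F=5, G=2, M=8, N=1, T=3, V=4, X=6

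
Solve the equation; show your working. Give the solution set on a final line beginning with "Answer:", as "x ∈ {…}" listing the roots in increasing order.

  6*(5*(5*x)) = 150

Step 1. [6*(5*(5*x)) = 150] LHS = 6·(…); ÷6 both sides ⇒ div: 5*(5*x) = 25.
Step 2. [5*(5*x) = 25] 5 out front; divide by 5. So div: 5*x = 5.
Step 3. [5*x = 5] divide by the outer 5, so div: x = 1.

Answer: x ∈ {1}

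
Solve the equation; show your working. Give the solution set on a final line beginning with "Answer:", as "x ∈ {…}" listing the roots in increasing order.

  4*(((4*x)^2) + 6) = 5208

Step 1. [4*(((4*x)^2) + 6) = 5208] 4 out front; divide by 4 ⇒ div: ((4*x)^2) + 6 = 1302.
Step 2. [((4*x)^2) + 6 = 1302] peel the +6: subtract 6 from each side, so sub: (4*x)^2 = 1296.
Step 3. [(4*x)^2 = 1296] LHS squared, RHS 1296 ≥ 0: apply √ (±). So sqrt: 4*x = 36 or -36.
Step 4. [4*x = 36 or -36] 4 out front; divide by 4 ⇒ div: x = 9 or -9.

Answer: x ∈ {-9, 9}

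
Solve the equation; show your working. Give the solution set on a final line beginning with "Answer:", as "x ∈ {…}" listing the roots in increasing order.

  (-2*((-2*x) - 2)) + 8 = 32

Step 1. [(-2*((-2*x) - 2)) + 8 = 32] common factor -2 (LHS and 32) — divide through, so factor: ((-2*x) - 2) - 4 = -16.
Step 2. [((-2*x) - 2) - 4 = -16] the outer -4 inverts by adding 4 ⇒ sub: (-2*x) - 2 = -12.
Step 3. [(-2*x) - 2 = -12] -2 divides every term; factor it out. So factor: x + 1 = 6.
Step 4. [x + 1 = 6] the outer +1 inverts by subtracting 1, so sub: x = 5.

Answer: x ∈ {5}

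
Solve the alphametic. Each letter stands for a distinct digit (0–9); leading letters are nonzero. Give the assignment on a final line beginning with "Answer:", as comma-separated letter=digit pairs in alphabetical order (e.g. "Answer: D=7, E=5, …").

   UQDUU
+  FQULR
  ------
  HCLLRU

Step 1. [H] H is the leading digit of a 6-digit sum of two 5-digit numbers; the final carry is exactly 1, so H=1.
Step 2. [col 1: U + R ≡ U (mod 10)] column 1: given nothing yet, carry-in 0, and digits 1 already taken and all letters distinct, U+R≡U (mod 10) forces R=0 ⇒ R=0.
Step 3. [col 1: U + R ≡ U (mod 10)] no forcing yet in column 1 (carry-in 0); U=7 is free and consistent — try it. So U=7.
Step 4. [col 2: U + L ≡ R (mod 10)] column 2: given U=7, R=0, carry-in 0, and digits 0,1,7 already taken and all letters distinct, U+L≡R (mod 10) forces L=3, so L=3.
Step 5. [col 3: D + U ≡ L (mod 10)] column 3: given U=7, L=3, carry-in 1, and digits 0,1,3,7 already taken and all letters distinct, D+U≡L (mod 10) forces D=5. So D=5.
Step 6. [col 4: Q + Q ≡ L (mod 10)] in column 4 we have Q+Q≡L with carry-in 1; given L=3 and digits 0,1,3,5,7 already taken and all letters distinct, that pins Q to 6, so Q=6.
Step 7. [col 5: U + F ≡ C (mod 10)] in column 5 we have U+F≡C with carry-in 1; given U=7 and digits 0,1,3,5,6,7 already taken and all letters distinct, that pins F to 4 ⇒ F=4.
Step 8. [col 5: U + F ≡ C (mod 10)] in column 5 we have U+F≡C with carry-in 1; given U=7, F=4 and digits 0,1,3,4,5,6,7 already taken and all letters distinct, that pins C to 2, so C=2.

Answer: C=2, D=5, F=4, H=1, L=3, Q=6, R=0, U=7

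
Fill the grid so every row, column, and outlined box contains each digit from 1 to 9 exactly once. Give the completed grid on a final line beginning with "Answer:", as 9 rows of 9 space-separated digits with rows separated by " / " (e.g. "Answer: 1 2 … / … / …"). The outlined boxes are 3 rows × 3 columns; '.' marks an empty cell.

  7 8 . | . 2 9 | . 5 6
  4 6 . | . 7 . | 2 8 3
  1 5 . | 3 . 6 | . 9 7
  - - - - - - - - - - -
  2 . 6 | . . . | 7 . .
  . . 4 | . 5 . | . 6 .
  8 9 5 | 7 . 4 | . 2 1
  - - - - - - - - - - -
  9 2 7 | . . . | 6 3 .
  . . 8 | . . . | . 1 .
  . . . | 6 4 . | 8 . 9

Step 1. [r9c6∈{1,2,3,5,7}] in row 9, 2 fits only at r9c6 ⇒ r9c6=2.
Step 2. [r5c1∈{3}] nothing but 3 survives at r5c1 ⇒ r5c1=3.
Step 3. [r8c7∈{4,5}] col 7 places 5 nowhere but r8c7, so r8c7=5.
Step 4. [r4c2∈{1}] r4c2's peers cover all but 1 ⇒ r4c2=1.
Step 5. [r8c4∈{9}] r8c4 has the single candidate 9 ⇒ r8c4=9.
Step 6. [r4c4∈{8}] r4c4 has the single candidate 8 ⇒ r4c4=8.
Step 7. [r8c5∈{3}] r8c5 is down to just 3. So r8c5=3.
Step 8. [r7c6∈{1,5,8}] across col 6, 8 lands solely at r7c6 ⇒ r7c6=8.
Step 9. [r2c6∈{1,5}] in col 6, 5 fits only at r2c6. So r2c6=5.
Step 10. [r2c4∈{1}] only 1 remains possible at r2c4. So r2c4=1.
Step 11. [r7c9∈{4}] nothing but 4 survives at r7c9 ⇒ r7c9=4.
Step 12. [r9c3∈{1,3}] in row 9, 1 fits only at r9c3, so r9c3=1.
Step 13. [r3c7∈{4}] r3c7 is down to just 4. So r3c7=4.
Step 14. [r7c4∈{5}] r7c4 is down to just 5, so r7c4=5.
Step 15. [r9c2∈{3}] r9c2's peers cover all but 3. So r9c2=3.
Step 16. [r3c5∈{8}] r3c5's peers cover all but 8 ⇒ r3c5=8.
Step 17. [r4c5∈{9}] only 9 remains possible at r4c5. So r4c5=9.
Step 18. [r6c5∈{6}] r6c5's peers cover all but 6, so r6c5=6.
Step 19. [r5c6∈{1}] nothing but 1 survives at r5c6 ⇒ r5c6=1.
Step 20. [r9c1∈{5}] r9c1 is down to just 5. So r9c1=5.
Step 21. [r1c3∈{3}] r1c3 has the single candidate 3 ⇒ r1c3=3.
Step 22. [r1c7∈{1}] only 1 remains possible at r1c7, so r1c7=1.
Step 23. [r3c3∈{2}] r3c3 has the single candidate 2, so r3c3=2.
Step 24. [r4c6∈{3}] r4c6 has the single candidate 3 ⇒ r4c6=3.
Step 25. [r2c3∈{9}] nothing but 9 survives at r2c3, so r2c3=9.
Step 26. [r5c2∈{7}] r5c2 has the single candidate 7. So r5c2=7.
Step 27. [r8c6∈{7}] only 7 remains possible at r8c6. So r8c6=7.
Step 28. [r5c7∈{9}] r5c7 is down to just 9 ⇒ r5c7=9.
Step 29. [r7c5∈{1}] r7c5 has the single candidate 1. So r7c5=1.
Step 30. [r4c8∈{4}] r4c8 has the single candidate 4. So r4c8=4.
Step 31. [r6c7∈{3}] r6c7 is down to just 3. So r6c7=3.
Step 32. [r9c8∈{7}] only 7 remains possible at r9c8. So r9c8=7.
Step 33. [r1c4∈{4}] r1c4's peers cover all but 4, so r1c4=4.
Step 34. [r8c9∈{2}] only 2 remains possible at r8c9. So r8c9=2.
Step 35. [r4c9∈{5}] r4c9's peers cover all but 5 ⇒ r4c9=5.
Step 36. [r8c2∈{4}] r8c2 is down to just 4, so r8c2=4.
Step 37. [r8c1∈{6}] nothing but 6 survives at r8c1. So r8c1=6.
Step 38. [r5c9∈{8}] r5c9's peers cover all but 8, so r5c9=8.
Step 39. [r5c4∈{2}] r5c4 is down to just 2, so r5c4=2.

Answer: 7 8 3 4 2 9 1 5 6 / 4 6 9 1 7 5 2 8 3 / 1 5 2 3 8 6 4 9 7 / 2 1 6 8 9 3 7 4 5 / 3 7 4 2 5 1 9 6 8 / 8 9 5 7 6 4 3 2 1 / 9 2 7 5 1 8 6 3 4 / 6 4 8 9 3 7 5 1 2 / 5 3 1 6 4 2 8 7 9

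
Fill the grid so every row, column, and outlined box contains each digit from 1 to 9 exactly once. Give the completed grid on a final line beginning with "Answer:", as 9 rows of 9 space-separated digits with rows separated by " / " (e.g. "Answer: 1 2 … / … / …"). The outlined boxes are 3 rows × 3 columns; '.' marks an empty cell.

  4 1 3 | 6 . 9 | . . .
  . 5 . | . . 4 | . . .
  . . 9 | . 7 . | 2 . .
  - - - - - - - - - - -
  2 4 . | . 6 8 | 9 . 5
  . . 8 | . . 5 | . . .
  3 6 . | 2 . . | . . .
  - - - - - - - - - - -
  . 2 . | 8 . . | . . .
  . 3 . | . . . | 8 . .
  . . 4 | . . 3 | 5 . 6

Step 1. [r1c7∈{7}] nothing but 7 survives at r1c7. So r1c7=7.
Step 2. [r3c6∈{1}] r3c6 is down to just 1. So r3c6=1.
Step 3. [r6c6∈{7}] r6c6 is down to just 7. So r6c6=7.
Step 4. [r1c9∈{8}] only 8 remains possible at r1c9. So r1c9=8.
Step 5. [r2c4∈{3}] nothing but 3 survives at r2c4, so r2c4=3.
Step 6. [r4c4∈{1}] r4c4 has the single candidate 1, so r4c4=1.
Step 7. [r4c8∈{3,7}] row 4 places 3 nowhere but r4c8. So r4c8=3.
Step 8. [r6c5∈{4,9}] r6c5 is the only open cell in row 6 admitting 9 ⇒ r6c5=9.
Step 9. [r5c4∈{4}] r5c4 has the single candidate 4 ⇒ r5c4=4.
Step 10. [r4c3∈{7}] r4c3 is down to just 7 ⇒ r4c3=7.
Step 11. [r9c2∈{7,8,9}] col 2 places 7 nowhere but r9c2 ⇒ r9c2=7.
Step 12. [r8c6∈{2,6}] 2 has one home in col 6: r8c6 ⇒ r8c6=2.
Step 13. [r9c5∈{1}] nothing but 1 survives at r9c5 ⇒ r9c5=1.
Step 14. [r8c4∈{5,7,9}] col 4 places 7 nowhere but r8c4. So r8c4=7.
Step 15. [r5c9∈{1,2,7}] r5c9 is the only open cell in col 9 admitting 2. So r5c9=2.
Step 16. [r7c9∈{1,3,4,7,9}] in col 9, 7 fits only at r7c9, so r7c9=7.
Step 17. [r9c1∈{8,9}] in row 9, 8 fits only at r9c1, so r9c1=8.
Step 18. [r3c1∈{6}] nothing but 6 survives at r3c1 ⇒ r3c1=6.
Step 19. [r8c3∈{1,5,6}] across row 8, 6 lands solely at r8c3, so r8c3=6.
Step 20. [r7c7∈{1,3,4}] 3 has one home in row 7: r7c7, so r7c7=3.
Step 21. [r6c7∈{1,4}] col 7 places 4 nowhere but r6c7, so r6c7=4.
Step 22. [r6c9∈{1}] r6c9 has the single candidate 1, so r6c9=1.
Step 23. [r7c3∈{1,5}] 1 has one home in col 3: r7c3. So r7c3=1.
Step 24. [r8c8∈{1,4,9}] 1 has one home in row 8: r8c8, so r8c8=1.
Step 25. [r3c4∈{5}] r3c4 is down to just 5, so r3c4=5.
Step 26. [r3c8∈{4}] nothing but 4 survives at r3c8 ⇒ r3c8=4.
Step 27. [r7c8∈{9}] r7c8's peers cover all but 9, so r7c8=9.
Step 28. [r5c7∈{6}] r5c7 has the single candidate 6 ⇒ r5c7=6.
Step 29. [r8c1∈{5,9}] in row 8, 9 fits only at r8c1 ⇒ r8c1=9.
Step 30. [r8c5∈{4,5}] in row 8, 5 fits only at r8c5. So r8c5=5.
Step 31. [r2c5∈{2,8}] in row 2, 8 fits only at r2c5. So r2c5=8.
Step 32. [r6c3∈{5}] r6c3 has the single candidate 5. So r6c3=5.
Step 33. [r5c1∈{1}] r5c1's peers cover all but 1 ⇒ r5c1=1.
Step 34. [r9c4∈{9}] r9c4 is down to just 9. So r9c4=9.
Step 35. [r2c8∈{6}] r2c8 has the single candidate 6, so r2c8=6.
Step 36. [r6c8∈{8}] r6c8's peers cover all but 8, so r6c8=8.
Step 37. [r7c6∈{6}] r7c6 has the single candidate 6, so r7c6=6.
Step 38. [r2c9∈{9}] only 9 remains possible at r2c9, so r2c9=9.
Step 39. [r7c5∈{4}] only 4 remains possible at r7c5 ⇒ r7c5=4.
Step 40. [r1c8∈{5}] nothing but 5 survives at r1c8, so r1c8=5.
Step 41. [r8c9∈{4}] nothing but 4 survives at r8c9, so r8c9=4.
Step 42. [r3c2∈{8}] r3c2 has the single candidate 8, so r3c2=8.
Step 43. [r7c1∈{5}] r7c1 is down to just 5, so r7c1=5.
Step 44. [r2c7∈{1}] r2c7 is down to just 1, so r2c7=1.
Step 45. [r2c1∈{7}] nothing but 7 survives at r2c1 ⇒ r2c1=7.
Step 46. [r9c8∈{2}] only 2 remains possible at r9c8 ⇒ r9c8=2.
Step 47. [r1c5∈{2}] only 2 remains possible at r1c5 ⇒ r1c5=2.
Step 48. [r5c8∈{7}] only 7 remains possible at r5c8. So r5c8=7.
Step 49. [r5c5∈{3}] nothing but 3 survives at r5c5, so r5c5=3.
Step 50. [r5c2∈{9}] only 9 remains possible at r5c2 ⇒ r5c2=9.
Step 51. [r2c3∈{2}] r2c3's peers cover all but 2 ⇒ r2c3=2.
Step 52. [r3c9∈{3}] only 3 remains possible at r3c9 ⇒ r3c9=3.

Answer: 4 1 3 6 2 9 7 5 8 / 7 5 2 3 8 4 1 6 9 / 6 8 9 5 7 1 2 4 3 / 2 4 7 1 6 8 9 3 5 / 1 9 8 4 3 5 6 7 2 / 3 6 5 2 9 7 4 8 1 / 5 2 1 8 4 6 3 9 7 / 9 3 6 7 5 2 8 1 4 / 8 7 4 9 1 3 5 2 6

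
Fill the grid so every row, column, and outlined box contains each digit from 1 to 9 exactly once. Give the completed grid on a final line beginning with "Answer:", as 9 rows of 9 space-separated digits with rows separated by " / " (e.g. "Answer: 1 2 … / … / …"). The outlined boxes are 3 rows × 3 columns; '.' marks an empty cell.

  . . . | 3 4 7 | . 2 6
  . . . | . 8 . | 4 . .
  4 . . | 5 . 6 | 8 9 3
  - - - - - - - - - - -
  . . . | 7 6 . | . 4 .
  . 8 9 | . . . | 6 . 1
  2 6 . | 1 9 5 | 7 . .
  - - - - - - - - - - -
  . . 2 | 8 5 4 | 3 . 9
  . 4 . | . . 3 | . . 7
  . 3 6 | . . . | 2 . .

Step 1. [r2c9∈{5}] r2c9 has the single candidate 5 ⇒ r2c9=5.
Step 2. [r1c7∈{1}] only 1 remains possible at r1c7 ⇒ r1c7=1.
Step 3. [r8c7∈{5}] r8c7's peers cover all but 5 ⇒ r8c7=5.
Step 4. [r9c1∈{1,5,7,8,9}] row 9 places 5 nowhere but r9c1, so r9c1=5.
Step 5. [r8c1∈{1,8,9}] 9 has one home in box 7: r8c1 ⇒ r8c1=9.
Step 6. [r5c6∈{2}] r5c6's peers cover all but 2. So r5c6=2.
Step 7. [r6c9∈{8}] only 8 remains possible at r6c9. So r6c9=8.
Step 8. [r2c8∈{7}] r2c8 has the single candidate 7 ⇒ r2c8=7.
Step 9. [r8c3∈{1,8}] box 7 places 8 nowhere but r8c3, so r8c3=8.
Step 10. [r5c1∈{3,7}] 7 has one home in row 5: r5c1 ⇒ r5c1=7.
Step 11. [r7c1∈{1}] r7c1 is down to just 1, so r7c1=1.
Step 12. [r4c1∈{3}] only 3 remains possible at r4c1, so r4c1=3.
Step 13. [r3c3∈{1,7}] col 3 places 7 nowhere but r3c3, so r3c3=7.
Step 14. [r1c3∈{5}] r1c3's peers cover all but 5, so r1c3=5.
Step 15. [r4c3∈{1}] r4c3's peers cover all but 1 ⇒ r4c3=1.
Step 16. [r8c4∈{2,6}] across col 4, 6 lands solely at r8c4 ⇒ r8c4=6.
Step 17. [r2c4∈{2,9}] across col 4, 2 lands solely at r2c4, so r2c4=2.
Step 18. [r3c5∈{1}] r3c5 has the single candidate 1 ⇒ r3c5=1.
Step 19. [r9c6∈{1,9}] col 6 places 1 nowhere but r9c6. So r9c6=1.
Step 20. [r5c8∈{3,5}] across row 5, 5 lands solely at r5c8. So r5c8=5.
Step 21. [r2c2∈{1,9}] 1 has one home in row 2: r2c2 ⇒ r2c2=1.
Step 22. [r1c2∈{9}] nothing but 9 survives at r1c2 ⇒ r1c2=9.
Step 23. [r6c8∈{3}] r6c8's peers cover all but 3 ⇒ r6c8=3.
Step 24. [r4c7∈{9}] r4c7's peers cover all but 9, so r4c7=9.
Step 25. [r2c1∈{6}] only 6 remains possible at r2c1, so r2c1=6.
Step 26. [r9c9∈{4}] only 4 remains possible at r9c9, so r9c9=4.
Step 27. [r7c2∈{7}] r7c2 is down to just 7 ⇒ r7c2=7.
Step 28. [r9c8∈{8}] r9c8 is down to just 8. So r9c8=8.
Step 29. [r1c1∈{8}] only 8 remains possible at r1c1. So r1c1=8.
Step 30. [r4c6∈{8}] r4c6 is down to just 8 ⇒ r4c6=8.
Step 31. [r5c4∈{4}] only 4 remains possible at r5c4. So r5c4=4.
Step 32. [r3c2∈{2}] r3c2 has the single candidate 2, so r3c2=2.
Step 33. [r4c2∈{5}] nothing but 5 survives at r4c2 ⇒ r4c2=5.
Step 34. [r8c5∈{2}] r8c5 is down to just 2. So r8c5=2.
Step 35. [r6c3∈{4}] only 4 remains possible at r6c3, so r6c3=4.
Step 36. [r2c3∈{3}] r2c3 has the single candidate 3, so r2c3=3.
Step 37. [r5c5∈{3}] r5c5 has the single candidate 3. So r5c5=3.
Step 38. [r9c4∈{9}] r9c4's peers cover all but 9. So r9c4=9.
Step 39. [r4c9∈{2}] r4c9 is down to just 2. So r4c9=2.
Step 40. [r7c8∈{6}] r7c8 is down to just 6 ⇒ r7c8=6.
Step 41. [r9c5∈{7}] nothing but 7 survives at r9c5, so r9c5=7.
Step 42. [r2c6∈{9}] only 9 remains possible at r2c6, so r2c6=9.
Step 43. [r8c8∈{1}] r8c8 has the single candidate 1. So r8c8=1.

Answer: 8 9 5 3 4 7 1 2 6 / 6 1 3 2 8 9 4 7 5 / 4 2 7 5 1 6 8 9 3 / 3 5 1 7 6 8 9 4 2 / 7 8 9 4 3 2 6 5 1 / 2 6 4 1 9 5 7 3 8 / 1 7 2 8 5 4 3 6 9 / 9 4 8 6 2 3 5 1 7 / 5 3 6 9 7 1 2 8 4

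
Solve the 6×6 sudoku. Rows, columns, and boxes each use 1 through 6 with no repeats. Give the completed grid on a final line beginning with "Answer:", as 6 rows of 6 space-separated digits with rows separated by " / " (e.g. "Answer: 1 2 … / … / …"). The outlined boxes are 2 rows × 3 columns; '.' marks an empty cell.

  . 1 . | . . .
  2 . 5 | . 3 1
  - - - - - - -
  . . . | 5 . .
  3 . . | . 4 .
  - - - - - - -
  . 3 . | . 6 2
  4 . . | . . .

Step 1. [r4c6∈{6}] only 6 remains possible at r4c6 ⇒ r4c6=6.
Step 2. [r5c3∈{1}] only 1 remains possible at r5c3. So r5c3=1.
Step 3. [r4c3∈{2}] nothing but 2 survives at r4c3, so r4c3=2.
Step 4. [r1c6∈{4,5}] 4 has one home in col 6: r1c6 ⇒ r1c6=4.
Step 5. [r1c1∈{6}] nothing but 6 survives at r1c1 ⇒ r1c1=6.
Step 6. [r6c6∈{3,5}] in col 6, 5 fits only at r6c6 ⇒ r6c6=5.
Step 7. [r3c3∈{4,6}] col 3 places 4 nowhere but r3c3, so r3c3=4.
Step 8. [r6c5∈{1}] r6c5 has the single candidate 1. So r6c5=1.
Step 9. [r6c2∈{2,6}] row 6 places 2 nowhere but r6c2, so r6c2=2.
Step 10. [r3c5∈{2}] nothing but 2 survives at r3c5. So r3c5=2.
Step 11. [r4c4∈{1}] r4c4 has the single candidate 1. So r4c4=1.
Step 12. [r5c1∈{5}] r5c1 has the single candidate 5 ⇒ r5c1=5.
Step 13. [r1c3∈{3}] nothing but 3 survives at r1c3, so r1c3=3.
Step 14. [r6c3∈{6}] only 6 remains possible at r6c3 ⇒ r6c3=6.
Step 15. [r4c2∈{5}] r4c2's peers cover all but 5, so r4c2=5.
Step 16. [r5c4∈{4}] r5c4 has the single candidate 4, so r5c4=4.
Step 17. [r2c4∈{6}] r2c4 is down to just 6, so r2c4=6.
Step 18. [r2c2∈{4}] only 4 remains possible at r2c2 ⇒ r2c2=4.
Step 19. [r1c4∈{2}] only 2 remains possible at r1c4 ⇒ r1c4=2.
Step 20. [r6c4∈{3}] r6c4 is down to just 3. So r6c4=3.
Step 21. [r3c6∈{3}] r3c6 is down to just 3. So r3c6=3.
Step 22. [r3c1∈{1}] nothing but 1 survives at r3c1. So r3c1=1.
Step 23. [r3c2∈{6}] nothing but 6 survives at r3c2 ⇒ r3c2=6.
Step 24. [r1c5∈{5}] r1c5 is down to just 5 ⇒ r1c5=5.

Answer: 6 1 3 2 5 4 / 2 4 5 6 3 1 / 1 6 4 5 2 3 / 3 5 2 1 4 6 / 5 3 1 4 6 2 / 4 2 6 3 1 5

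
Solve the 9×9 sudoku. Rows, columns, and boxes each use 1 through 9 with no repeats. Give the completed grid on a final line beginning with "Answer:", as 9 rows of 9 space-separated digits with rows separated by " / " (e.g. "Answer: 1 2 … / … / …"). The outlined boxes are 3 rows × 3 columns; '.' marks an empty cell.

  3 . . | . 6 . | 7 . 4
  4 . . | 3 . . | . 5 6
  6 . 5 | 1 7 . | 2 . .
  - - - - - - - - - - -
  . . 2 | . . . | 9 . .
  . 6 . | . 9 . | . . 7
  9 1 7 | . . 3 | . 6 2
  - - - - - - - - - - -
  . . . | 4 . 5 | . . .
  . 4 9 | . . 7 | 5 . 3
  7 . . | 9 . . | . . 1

Step 1. [r5c7∈{1,3,4,8}] in col 7, 3 fits only at r5c7. So r5c7=3.
Step 2. [r1c4∈{2,5,8}] row 1 places 5 nowhere but r1c4. So r1c4=5.
Step 3. [r6c4∈{8}] only 8 remains possible at r6c4 ⇒ r6c4=8.
Step 4. [r9c2∈{2,3,5,8}] in row 9, 5 fits only at r9c2, so r9c2=5.
Step 5. [r6c7∈{4}] nothing but 4 survives at r6c7, so r6c7=4.
Step 6. [r3c6∈{4,8,9}] in row 3, 4 fits only at r3c6. So r3c6=4.
Step 7. [r8c4∈{2,6}] r8c4 is the only open cell in row 8 admitting 6 ⇒ r8c4=6.
Step 8. [r7c8∈{2,7,8,9}] row 7 places 7 nowhere but r7c8 ⇒ r7c8=7.
Step 9. [r2c2∈{2,7,8,9}] 7 has one home in row 2: r2c2. So r2c2=7.
Step 10. [r1c2∈{2,8,9}] 2 has one home in box 1: r1c2. So r1c2=2.
Step 11. [r2c6∈{2,8,9}] across row 2, 9 lands solely at r2c6, so r2c6=9.
Step 12. [r2c5∈{2,8}] 2 has one home in row 2: r2c5. So r2c5=2.
Step 13. [r1c8∈{1,8,9}] in row 1, 9 fits only at r1c8 ⇒ r1c8=9.
Step 14. [r3c9∈{8}] r3c9's peers cover all but 8 ⇒ r3c9=8.
Step 15. [r2c3∈{1,8}] across row 2, 8 lands solely at r2c3, so r2c3=8.
Step 16. [r7c1∈{1,2,8}] r7c1 is the only open cell in row 7 admitting 2 ⇒ r7c1=2.
Step 17. [r9c6∈{2,8}] r9c6 is the only open cell in box 8 admitting 2 ⇒ r9c6=2.
Step 18. [r8c1∈{1,8}] 1 has one home in col 1: r8c1, so r8c1=1.
Step 19. [r7c2∈{3,8}] across box 7, 8 lands solely at r7c2. So r7c2=8.
Step 20. [r9c7∈{6,8}] r9c7 is the only open cell in col 7 admitting 8, so r9c7=8.
Step 21. [r5c6∈{1}] r5c6's peers cover all but 1. So r5c6=1.
Step 22. [r9c3∈{3,6}] across row 9, 6 lands solely at r9c3. So r9c3=6.
Step 23. [r5c1∈{5,8}] row 5 places 5 nowhere but r5c1, so r5c1=5.
Step 24. [r4c8∈{1,8}] in row 4, 1 fits only at r4c8, so r4c8=1.
Step 25. [r9c5∈{3}] nothing but 3 survives at r9c5. So r9c5=3.
Step 26. [r4c5∈{4,5}] across row 4, 4 lands solely at r4c5, so r4c5=4.
Step 27. [r4c2∈{3}] only 3 remains possible at r4c2. So r4c2=3.
Step 28. [r4c6∈{6}] r4c6's peers cover all but 6 ⇒ r4c6=6.
Step 29. [r5c4∈{2}] nothing but 2 survives at r5c4. So r5c4=2.
Step 30. [r4c4∈{7}] nothing but 7 survives at r4c4. So r4c4=7.
Step 31. [r5c8∈{8}] r5c8 is down to just 8 ⇒ r5c8=8.
Step 32. [r9c8∈{4}] r9c8 is down to just 4. So r9c8=4.
Step 33. [r5c3∈{4}] r5c3 is down to just 4. So r5c3=4.
Step 34. [r6c5∈{5}] only 5 remains possible at r6c5, so r6c5=5.
Step 35. [r2c7∈{1}] r2c7's peers cover all but 1 ⇒ r2c7=1.
Step 36. [r4c9∈{5}] r4c9's peers cover all but 5, so r4c9=5.
Step 37. [r8c5∈{8}] r8c5 is down to just 8. So r8c5=8.
Step 38. [r3c8∈{3}] nothing but 3 survives at r3c8, so r3c8=3.
Step 39. [r7c9∈{9}] r7c9 has the single candidate 9, so r7c9=9.
Step 40. [r1c3∈{1}] r1c3's peers cover all but 1, so r1c3=1.
Step 41. [r7c7∈{6}] r7c7 is down to just 6. So r7c7=6.
Step 42. [r1c6∈{8}] only 8 remains possible at r1c6 ⇒ r1c6=8.
Step 43. [r4c1∈{8}] r4c1 has the single candidate 8. So r4c1=8.
Step 44. [r7c3∈{3}] only 3 remains possible at r7c3, so r7c3=3.
Step 45. [r7c5∈{1}] r7c5 is down to just 1, so r7c5=1.
Step 46. [r3c2∈{9}] r3c2's peers cover all but 9, so r3c2=9.
Step 47. [r8c8∈{2}] nothing but 2 survives at r8c8, so r8c8=2.

Answer: 3 2 1 5 6 8 7 9 4 / 4 7 8 3 2 9 1 5 6 / 6 9 5 1 7 4 2 3 8 / 8 3 2 7 4 6 9 1 5 / 5 6 4 2 9 1 3 8 7 / 9 1 7 8 5 3 4 6 2 / 2 8 3 4 1 5 6 7 9 / 1 4 9 6 8 7 5 2 3 / 7 5 6 9 3 2 8 4 1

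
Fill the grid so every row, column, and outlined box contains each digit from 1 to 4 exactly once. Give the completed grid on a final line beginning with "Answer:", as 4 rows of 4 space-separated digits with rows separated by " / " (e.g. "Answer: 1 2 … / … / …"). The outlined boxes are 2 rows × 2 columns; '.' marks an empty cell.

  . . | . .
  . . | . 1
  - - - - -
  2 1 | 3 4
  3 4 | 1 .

Step 1. [r2c1∈{4}] r2c1's peers cover all but 4, so r2c1=4.
Step 2. [r2c3∈{2}] r2c3's peers cover all but 2. So r2c3=2.
Step 3. [r1c4∈{3}] r1c4 is down to just 3, so r1c4=3.
Step 4. [r2c2∈{3}] nothing but 3 survives at r2c2, so r2c2=3.
Step 5. [r4c4∈{2}] r4c4 is down to just 2, so r4c4=2.
Step 6. [r1c1∈{1}] only 1 remains possible at r1c1 ⇒ r1c1=1.
Step 7. [r1c2∈{2}] r1c2 has the single candidate 2 ⇒ r1c2=2.
Step 8. [r1c3∈{4}] r1c3's peers cover all but 4 ⇒ r1c3=4.

Answer: 1 2 4 3 / 4 3 2 1 / 2 1 3 4 / 3 4 1 2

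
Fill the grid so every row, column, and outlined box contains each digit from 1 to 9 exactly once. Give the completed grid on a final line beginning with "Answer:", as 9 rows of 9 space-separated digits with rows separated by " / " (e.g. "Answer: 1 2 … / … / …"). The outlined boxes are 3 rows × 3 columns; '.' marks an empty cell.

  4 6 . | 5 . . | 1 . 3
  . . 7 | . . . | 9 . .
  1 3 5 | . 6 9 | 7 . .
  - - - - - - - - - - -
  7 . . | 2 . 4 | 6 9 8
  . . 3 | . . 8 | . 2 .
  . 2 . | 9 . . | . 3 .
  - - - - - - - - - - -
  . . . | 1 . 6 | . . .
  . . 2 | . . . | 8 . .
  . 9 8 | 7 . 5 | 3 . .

Step 1. [r8c2∈{1,4,5,7}] r8c2 is the only open cell in box 7 admitting 1, so r8c2=1.
Step 2. [r7c5∈{2,3,4,8,9}] 8 has one home in row 7: r7c5 ⇒ r7c5=8.
Step 3. [r7c9∈{2,4,5,7,9}] row 7 places 9 nowhere but r7c9, so r7c9=9.
Step 4. [r4c2∈{5}] r4c2 is down to just 5. So r4c2=5.
Step 5. [r9c1∈{6}] r9c1 is down to just 6. So r9c1=6.
Step 6. [r9c5∈{2,4}] box 8 places 2 nowhere but r9c5. So r9c5=2.
Step 7. [r8c6∈{3}] r8c6 has the single candidate 3, so r8c6=3.
Step 8. [r8c4∈{4}] only 4 remains possible at r8c4. So r8c4=4.
Step 9. [r5c2∈{4}] only 4 remains possible at r5c2, so r5c2=4.
Step 10. [r5c7∈{5}] r5c7 has the single candidate 5, so r5c7=5.
Step 11. [r2c5∈{1,3,4}] 4 has one home in col 5: r2c5. So r2c5=4.
Step 12. [r1c5∈{7}] r1c5 has the single candidate 7, so r1c5=7.
Step 13. [r5c5∈{1}] r5c5 has the single candidate 1 ⇒ r5c5=1.
Step 14. [r6c9∈{1,4,7}] box 6 places 1 nowhere but r6c9, so r6c9=1.
Step 15. [r9c9∈{4}] r9c9 has the single candidate 4. So r9c9=4.
Step 16. [r2c1∈{2,8}] col 1 places 2 nowhere but r2c1. So r2c1=2.
Step 17. [r8c1∈{5}] only 5 remains possible at r8c1 ⇒ r8c1=5.
Step 18. [r3c4∈{8}] r3c4 has the single candidate 8. So r3c4=8.
Step 19. [r2c9∈{5,6}] in col 9, 5 fits only at r2c9 ⇒ r2c9=5.
Step 20. [r8c9∈{6,7}] 6 has one home in col 9: r8c9 ⇒ r8c9=6.
Step 21. [r7c8∈{5,7}] 5 has one home in row 7: r7c8. So r7c8=5.
Step 22. [r2c8∈{6,8}] r2c8 is the only open cell in row 2 admitting 6 ⇒ r2c8=6.
Step 23. [r6c3∈{6}] r6c3 is down to just 6. So r6c3=6.
Step 24. [r3c9∈{2}] only 2 remains possible at r3c9 ⇒ r3c9=2.
Step 25. [r7c7∈{2}] r7c7 is down to just 2. So r7c7=2.
Step 26. [r3c8∈{4}] nothing but 4 survives at r3c8, so r3c8=4.
Step 27. [r7c1∈{3}] r7c1 is down to just 3 ⇒ r7c1=3.
Step 28. [r5c9∈{7}] nothing but 7 survives at r5c9, so r5c9=7.
Step 29. [r6c6∈{7}] r6c6's peers cover all but 7. So r6c6=7.
Step 30. [r2c2∈{8}] r2c2 has the single candidate 8, so r2c2=8.
Step 31. [r5c4∈{6}] r5c4 has the single candidate 6 ⇒ r5c4=6.
Step 32. [r1c6∈{2}] r1c6's peers cover all but 2 ⇒ r1c6=2.
Step 33. [r1c8∈{8}] r1c8 is down to just 8. So r1c8=8.
Step 34. [r2c6∈{1}] nothing but 1 survives at r2c6. So r2c6=1.
Step 35. [r4c5∈{3}] r4c5 is down to just 3 ⇒ r4c5=3.
Step 36. [r8c5∈{9}] r8c5 is down to just 9. So r8c5=9.
Step 37. [r1c3∈{9}] only 9 remains possible at r1c3 ⇒ r1c3=9.
Step 38. [r9c8∈{1}] nothing but 1 survives at r9c8, so r9c8=1.
Step 39. [r7c3∈{4}] r7c3 has the single candidate 4, so r7c3=4.
Step 40. [r4c3∈{1}] r4c3's peers cover all but 1 ⇒ r4c3=1.
Step 41. [r2c4∈{3}] only 3 remains possible at r2c4. So r2c4=3.
Step 42. [r5c1∈{9}] only 9 remains possible at r5c1, so r5c1=9.
Step 43. [r6c1∈{8}] only 8 remains possible at r6c1. So r6c1=8.
Step 44. [r8c8∈{7}] nothing but 7 survives at r8c8. So r8c8=7.
Step 45. [r6c7∈{4}] r6c7's peers cover all but 4. So r6c7=4.
Step 46. [r6c5∈{5}] nothing but 5 survives at r6c5, so r6c5=5.
Step 47. [r7c2∈{7}] r7c2 has the single candidate 7 ⇒ r7c2=7.

Answer: 4 6 9 5 7 2 1 8 3 / 2 8 7 3 4 1 9 6 5 / 1 3 5 8 6 9 7 4 2 / 7 5 1 2 3 4 6 9 8 / 9 4 3 6 1 8 5 2 7 / 8 2 6 9 5 7 4 3 1 / 3 7 4 1 8 6 2 5 9 / 5 1 2 4 9 3 8 7 6 / 6 9 8 7 2 5 3 1 4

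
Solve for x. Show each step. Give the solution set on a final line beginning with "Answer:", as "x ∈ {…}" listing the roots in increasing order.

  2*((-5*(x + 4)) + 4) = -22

Step 1. [2*((-5*(x + 4)) + 4) = -22] 2·(inner) — divide through by 2. So div: (-5*(x + 4)) + 4 = -11.
Step 2. [(-5*(x + 4)) + 4 = -11] subtract 4: x sits inside (… + 4), so sub: -5*(x + 4) = -15.
Step 3. [-5*(x + 4) = -15] -5·(inner) — divide through by -5 ⇒ div: x + 4 = 3.
Step 4. [x + 4 = 3] 4 comes off first (subtract 4), so sub: x = -1.

Answer: x ∈ {-1}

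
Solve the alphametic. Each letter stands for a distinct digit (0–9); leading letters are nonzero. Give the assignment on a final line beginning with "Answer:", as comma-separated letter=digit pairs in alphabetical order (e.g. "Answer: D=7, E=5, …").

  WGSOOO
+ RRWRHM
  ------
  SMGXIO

Step 1. [col 1: O + M ≡ O (mod 10)] from column 1 (nothing yet, carry-in 0, all letters distinct, none taken yet): M must equal 0, so M=0.
Step 2. [col 1: O + M ≡ O (mod 10)] column 1 (O + M ≡ O (mod 10), carry-in 0) doesn't pin O yet; pick O=8 and continue, so O=8.
Step 3. [col 2: O + H ≡ I (mod 10)] no forcing yet in column 2 (carry-in 0); I=4 is free and consistent — try it ⇒ I=4.
Step 4. [col 2: O + H ≡ I (mod 10)] column 2 reads O+H+carry(0)=I with O=8, I=4; with digits 0,4,8 already taken and all letters distinct, the only value for H is 6, so H=6.
Step 5. [col 3: O + R ≡ X (mod 10)] no forcing yet in column 3 (carry-in 1); R=3 is free and consistent — try it ⇒ R=3.
Step 6. [col 3: O + R ≡ X (mod 10)] column 3 reads O+R+carry(1)=X with O=8, R=3; with digits 0,3,4,6,8 already taken and all letters distinct, the only value for X is 2. So X=2.
Step 7. [col 4: S + W ≡ G (mod 10)] several values work for W in column 4 (S + W ≡ G (mod 10), carry-in 1); try W=1, so W=1.
Step 8. [col 4: S + W ≡ G (mod 10)] several values work for G in column 4 (S + W ≡ G (mod 10), carry-in 1); try G=7. So G=7.
Step 9. [col 4: S + W ≡ G (mod 10)] column 4 reads S+W+carry(1)=G with W=1, G=7; with digits 0,1,2,3,4,6,7,8 already taken and all letters distinct, the only value for S is 5. So S=5.

Answer: G=7, H=6, I=4, M=0, O=8, R=3, S=5, W=1, X=2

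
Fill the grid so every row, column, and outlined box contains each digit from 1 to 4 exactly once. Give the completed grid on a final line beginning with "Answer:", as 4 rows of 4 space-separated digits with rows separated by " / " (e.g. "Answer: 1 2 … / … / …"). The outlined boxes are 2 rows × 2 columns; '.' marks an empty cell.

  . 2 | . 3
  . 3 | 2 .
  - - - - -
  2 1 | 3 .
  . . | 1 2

Step 1. [r1c3∈{4}] r1c3 has the single candidate 4 ⇒ r1c3=4.
Step 2. [r2c1∈{1,4}] in row 2, 4 fits only at r2c1, so r2c1=4.
Step 3. [r3c4∈{4}] nothing but 4 survives at r3c4 ⇒ r3c4=4.
Step 4. [r4c2∈{4}] only 4 remains possible at r4c2, so r4c2=4.
Step 5. [r4c1∈{3}] only 3 remains possible at r4c1, so r4c1=3.
Step 6. [r2c4∈{1}] r2c4 has the single candidate 1. So r2c4=1.
Step 7. [r1c1∈{1}] r1c1 has the single candidate 1 ⇒ r1c1=1.

Answer: 1 2 4 3 / 4 3 2 1 / 2 1 3 4 / 3 4 1 2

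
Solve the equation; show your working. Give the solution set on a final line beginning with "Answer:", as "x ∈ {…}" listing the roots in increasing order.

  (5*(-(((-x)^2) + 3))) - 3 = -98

Step 1. [(5*(-(((-x)^2) + 3))) - 3 = -98] the outer -3 inverts by adding 3, so sub: 5*(-(((-x)^2) + 3)) = -95.
Step 2. [5*(-(((-x)^2) + 3)) = -95] LHS = 5·(…); ÷5 both sides ⇒ div: -(((-x)^2) + 3) = -19.
Step 3. [-(((-x)^2) + 3) = -19] leading − — multiply by −1. So neg: ((-x)^2) + 3 = 19.
Step 4. [((-x)^2) + 3 = 19] peel the +3: subtract 3 from each side ⇒ sub: (-x)^2 = 16.
Step 5. [(-x)^2 = 16] √ both sides: 16 ≥ 0 gives two branches. So sqrt: -x = 4 or -4.
Step 6. [-x = 4 or -4] LHS negated; negate both sides ⇒ neg: x = -4 or 4.

Answer: x ∈ {-4, 4}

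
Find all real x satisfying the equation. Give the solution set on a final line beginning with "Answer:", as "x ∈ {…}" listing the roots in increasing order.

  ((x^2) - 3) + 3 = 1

Step 1. [((x^2) - 3) + 3 = 1] the outer +3 inverts by subtracting 3. So sub: (x^2) - 3 = -2.
Step 2. [(x^2) - 3 = -2] -3 is outermost — add 3 both sides, so sub: x^2 = 1.
Step 3. [x^2 = 1] √ both sides: 1 ≥ 0 gives two branches, so sqrt: x = 1 or -1.

Answer: x ∈ {-1, 1}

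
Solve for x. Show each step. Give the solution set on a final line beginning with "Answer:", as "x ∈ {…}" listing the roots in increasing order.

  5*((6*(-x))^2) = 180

Step 1. [5*((6*(-x))^2) = 180] 5 out front; divide by 5. So div: (6*(-x))^2 = 36.
Step 2. [(6*(-x))^2 = 36] LHS squared, RHS 36 ≥ 0: apply √ (±) ⇒ sqrt: 6*(-x) = 6 or -6.
Step 3. [6*(-x) = 6 or -6] divide by the outer 6, so div: -x = 1 or -1.
Step 4. [-x = 1 or -1] flip signs both sides. So neg: x = -1 or 1.

Answer: x ∈ {-1, 1}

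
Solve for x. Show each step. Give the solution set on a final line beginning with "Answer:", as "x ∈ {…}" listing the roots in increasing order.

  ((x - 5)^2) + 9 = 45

Step 1. [((x - 5)^2) + 9 = 45] +9 is outermost — subtract 9 both sides, so sub: (x - 5)^2 = 36.
Step 2. [(x - 5)^2 = 36] LHS squared, RHS 36 ≥ 0: apply √ (±). So sqrt: x - 5 = 6 or -6.
Step 3. [x - 5 = 6 or -6] 5 comes off first (add 5), so sub: x = 11 or -1.

Answer: x ∈ {-1, 11}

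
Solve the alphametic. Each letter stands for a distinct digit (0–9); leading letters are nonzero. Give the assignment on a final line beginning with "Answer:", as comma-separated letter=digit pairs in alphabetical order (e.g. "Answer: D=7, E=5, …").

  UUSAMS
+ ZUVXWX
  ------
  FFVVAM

Step 1. [col 1: S + X ≡ M (mod 10)] no forcing yet in column 1 (carry-in 0); S=9 is free and consistent — try it. So S=9.
Step 2. [col 1: S + X ≡ M (mod 10)] no forcing yet in column 1 (carry-in 0); X=2 is free and consistent — try it, so X=2.
Step 3. [col 1: S + X ≡ M (mod 10)] from column 1 (S=9, X=2, carry-in 0, digits 2,9 already taken and all letters distinct): M must equal 1. So M=1.
Step 4. [col 2: M + W ≡ A (mod 10)] column 2 (M + W ≡ A (mod 10), carry-in 1) doesn't pin W yet; pick W=6 and continue ⇒ W=6.
Step 5. [col 2: M + W ≡ A (mod 10)] from column 2 (M=1, W=6, carry-in 1, digits 1,2,6,9 already taken and all letters distinct): A must equal 8, so A=8.
Step 6. [col 3: A + X ≡ V (mod 10)] column 3 reads A+X+carry(0)=V with A=8, X=2; with digits 1,2,6,8,9 already taken and all letters distinct, the only value for V is 0, so V=0.
Step 7. [col 5: U + U ≡ F (mod 10)] no forcing yet in column 5 (carry-in 1); U=3 is free and consistent — try it. So U=3.
Step 8. [col 5: U + U ≡ F (mod 10)] in column 5 we have U+U≡F with carry-in 1; given U=3 and digits 0,1,2,3,6,8,9 already taken and all letters distinct, that pins F to 7. So F=7.
Step 9. [col 6: U + Z ≡ F (mod 10)] from column 6 (U=3, F=7, carry-in 0, digits 0,1,2,3,6,7,8,9 already taken and all letters distinct): Z must equal 4, so Z=4.

Answer: A=8, F=7, M=1, S=9, U=3, V=0, W=6, X=2, Z=4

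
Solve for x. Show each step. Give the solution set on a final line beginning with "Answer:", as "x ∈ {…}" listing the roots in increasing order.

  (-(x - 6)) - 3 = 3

Step 1. [(-(x - 6)) - 3 = 3] -3 is outermost — add 3 both sides ⇒ sub: -(x - 6) = 6.
Step 2. [-(x - 6) = 6] LHS negated; negate both sides, so neg: x - 6 = -6.
Step 3. [x - 6 = -6] peel the -6: add 6 from each side, so sub: x = 0.

Answer: x ∈ {0}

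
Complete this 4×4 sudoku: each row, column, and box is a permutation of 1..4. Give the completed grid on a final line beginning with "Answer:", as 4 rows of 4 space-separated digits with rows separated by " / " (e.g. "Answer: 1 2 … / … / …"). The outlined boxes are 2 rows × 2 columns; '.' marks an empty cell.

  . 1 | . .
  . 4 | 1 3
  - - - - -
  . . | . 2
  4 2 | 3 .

Step 1. [r1c3∈{2,4}] col 3 places 2 nowhere but r1c3 ⇒ r1c3=2.
Step 2. [r3c2∈{3}] only 3 remains possible at r3c2, so r3c2=3.
Step 3. [r3c1∈{1}] nothing but 1 survives at r3c1, so r3c1=1.
Step 4. [r3c3∈{4}] r3c3's peers cover all but 4 ⇒ r3c3=4.
Step 5. [r1c4∈{4}] r1c4's peers cover all but 4 ⇒ r1c4=4.
Step 6. [r2c1∈{2}] only 2 remains possible at r2c1, so r2c1=2.
Step 7. [r4c4∈{1}] only 1 remains possible at r4c4. So r4c4=1.
Step 8. [r1c1∈{3}] r1c1's peers cover all but 3 ⇒ r1c1=3.

Answer: 3 1 2 4 / 2 4 1 3 / 1 3 4 2 / 4 2 3 1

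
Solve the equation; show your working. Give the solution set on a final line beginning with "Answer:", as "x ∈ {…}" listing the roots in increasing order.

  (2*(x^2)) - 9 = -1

Step 1. [(2*(x^2)) - 9 = -1] peel the -9: add 9 from each side, so sub: 2*(x^2) = 8.
Step 2. [2*(x^2) = 8] LHS = 2·(…); ÷2 both sides, so div: x^2 = 4.
Step 3. [x^2 = 4] √ both sides: 4 ≥ 0 gives two branches, so sqrt: x = 2 or -2.

Answer: x ∈ {-2, 2}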